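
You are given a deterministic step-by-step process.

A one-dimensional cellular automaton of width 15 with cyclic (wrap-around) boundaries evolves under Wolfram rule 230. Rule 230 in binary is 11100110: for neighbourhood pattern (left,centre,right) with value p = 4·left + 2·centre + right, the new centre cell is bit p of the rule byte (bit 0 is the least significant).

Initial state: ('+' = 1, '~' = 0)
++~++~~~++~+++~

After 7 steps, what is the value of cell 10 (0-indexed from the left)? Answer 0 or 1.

step 0: ++~++~~~++~+++~
step 1: ~++~+~~+~++~+++
step 2: +~+++~+++~++~++
step 3: ++~+++~+++~++~+
step 4: +++~+++~+++~++~
step 5: ~+++~+++~+++~++
step 6: +~+++~+++~+++~+
step 7: ++~+++~+++~+++~

0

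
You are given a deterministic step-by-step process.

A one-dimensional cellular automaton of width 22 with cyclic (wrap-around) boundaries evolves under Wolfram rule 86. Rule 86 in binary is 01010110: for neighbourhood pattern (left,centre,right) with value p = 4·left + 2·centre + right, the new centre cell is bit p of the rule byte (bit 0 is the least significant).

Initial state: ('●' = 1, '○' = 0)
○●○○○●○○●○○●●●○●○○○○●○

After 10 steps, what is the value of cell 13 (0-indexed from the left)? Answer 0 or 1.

t=0: ○●○○○●○○●○○●●●○●○○○○●○
t=1: ●●●○●●●●●●●○○●○●●○○●●●
t=2: ○○●○○○○○○○●●●●○○●●●○○○
t=3: ○●●●○○○○○●○○○●●●○○●●○○
t=4: ●○○●●○○○●●●○●○○●●●○●●○
t=5: ●●●○●●○●○○●○●●●○○●○○●○
t=6: ○○●○○●○●●●●○○○●●●●●●●○
t=7: ○●●●●●○○○○●●○●○○○○○○●●
t=8: ○○○○○●●○○●○●○●●○○○○●○●
t=9: ●○○○●○●●●●○●○○●●○○●●○●
t=10: ●●○●●○○○○●○●●●○●●●○●○○

1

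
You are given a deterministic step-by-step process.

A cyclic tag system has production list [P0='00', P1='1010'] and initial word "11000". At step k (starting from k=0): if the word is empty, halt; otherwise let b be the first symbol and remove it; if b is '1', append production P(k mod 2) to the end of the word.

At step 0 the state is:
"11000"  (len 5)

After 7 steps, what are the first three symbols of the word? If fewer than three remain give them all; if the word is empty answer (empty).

101

[0] "11000"  (len 5)
[1] "100000"  (len 6)
[2] "000001010"  (len 9)
[3] "00001010"  (len 8)
[4] "0001010"  (len 7)
[5] "001010"  (len 6)
[6] "01010"  (len 5)
[7] "1010"  (len 4)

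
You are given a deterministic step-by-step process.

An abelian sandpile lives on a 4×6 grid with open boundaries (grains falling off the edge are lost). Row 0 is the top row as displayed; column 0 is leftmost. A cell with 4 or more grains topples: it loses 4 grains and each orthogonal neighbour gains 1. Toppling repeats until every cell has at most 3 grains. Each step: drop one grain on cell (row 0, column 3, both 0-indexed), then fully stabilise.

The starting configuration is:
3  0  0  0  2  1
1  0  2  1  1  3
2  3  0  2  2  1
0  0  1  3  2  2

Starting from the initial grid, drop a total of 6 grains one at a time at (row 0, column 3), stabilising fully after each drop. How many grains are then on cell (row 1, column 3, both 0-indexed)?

0) 3  0  0  0  2  1
1  0  2  1  1  3
2  3  0  2  2  1
0  0  1  3  2  2
1) 3  0  0  1  2  1
1  0  2  1  1  3
2  3  0  2  2  1
0  0  1  3  2  2
2) 3  0  0  2  2  1
1  0  2  1  1  3
2  3  0  2  2  1
0  0  1  3  2  2
3) 3  0  0  3  2  1
1  0  2  1  1  3
2  3  0  2  2  1
0  0  1  3  2  2
4) 3  0  1  0  3  1
1  0  2  2  1  3
2  3  0  2  2  1
0  0  1  3  2  2
5) 3  0  1  1  3  1
1  0  2  2  1  3
2  3  0  2  2  1
0  0  1  3  2  2
6) 3  0  1  2  3  1
1  0  2  2  1  3
2  3  0  2  2  1
0  0  1  3  2  2

2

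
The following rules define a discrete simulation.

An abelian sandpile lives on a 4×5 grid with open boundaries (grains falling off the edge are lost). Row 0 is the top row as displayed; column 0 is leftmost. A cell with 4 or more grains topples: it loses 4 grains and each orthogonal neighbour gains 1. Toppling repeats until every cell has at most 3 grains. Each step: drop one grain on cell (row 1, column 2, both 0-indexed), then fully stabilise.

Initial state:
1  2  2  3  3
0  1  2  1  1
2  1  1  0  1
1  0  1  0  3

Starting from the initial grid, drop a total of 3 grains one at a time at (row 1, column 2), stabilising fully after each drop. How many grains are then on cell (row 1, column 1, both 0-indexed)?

2

k=0  1  2  2  3  3
0  1  2  1  1
2  1  1  0  1
1  0  1  0  3
k=1  1  2  2  3  3
0  1  3  1  1
2  1  1  0  1
1  0  1  0  3
k=2  1  2  3  3  3
0  2  0  2  1
2  1  2  0  1
1  0  1  0  3
k=3  1  2  3  3  3
0  2  1  2  1
2  1  2  0  1
1  0  1  0  3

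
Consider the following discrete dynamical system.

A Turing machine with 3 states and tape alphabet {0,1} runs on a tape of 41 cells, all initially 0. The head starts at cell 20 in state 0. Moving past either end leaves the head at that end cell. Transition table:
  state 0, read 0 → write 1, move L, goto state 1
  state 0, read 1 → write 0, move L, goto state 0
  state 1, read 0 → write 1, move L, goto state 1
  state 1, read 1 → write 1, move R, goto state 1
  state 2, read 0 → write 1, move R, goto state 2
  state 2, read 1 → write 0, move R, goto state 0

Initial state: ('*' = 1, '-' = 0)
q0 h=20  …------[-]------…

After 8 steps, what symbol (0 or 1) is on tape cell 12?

gen 0: q0 h=20  …------[-]------…
gen 1: q1 h=19  …------[-]*-----…
gen 2: q1 h=18  …------[-]**----…
gen 3: q1 h=17  …------[-]***---…
gen 4: q1 h=16  …------[-]****--…
gen 5: q1 h=15  …------[-]*****-…
gen 6: q1 h=14  …------[-]******…
gen 7: q1 h=13  …------[-]******…
gen 8: q1 h=12  …------[-]******…

0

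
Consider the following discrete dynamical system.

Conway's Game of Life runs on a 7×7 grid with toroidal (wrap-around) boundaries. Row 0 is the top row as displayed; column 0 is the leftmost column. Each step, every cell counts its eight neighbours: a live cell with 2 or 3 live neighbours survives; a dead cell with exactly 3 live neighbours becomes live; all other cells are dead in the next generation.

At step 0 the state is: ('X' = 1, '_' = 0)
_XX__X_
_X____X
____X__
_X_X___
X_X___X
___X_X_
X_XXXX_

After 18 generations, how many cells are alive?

10

t=0: _XX__X_
_X____X
____X__
_X_X___
X_X___X
___X_X_
X_XXXX_
t=1: _____X_
XXX__X_
X_X____
XXXX___
XXXXX_X
X____X_
_____X_
t=2: _X__XX_
X_X____
_______
____X__
____XX_
X_XX_X_
____XX_
t=3: _X_XXXX
_X_____
_______
____XX_
_____XX
___X___
_XX____
t=4: _X_XXX_
X_X_XX_
_______
____XXX
_____XX
__X____
XX___X_
t=5: ___X___
_XX__XX
___X___
____X_X
____X_X
XX___X_
XX_X_XX
t=6: ___X___
__XXX__
X_XXX_X
___XX__
____X_X
_XX____
_X___X_
t=7: ___X___
_X___X_
_X_____
X_X___X
__X_XX_
XXX__X_
_X_____
t=8: __X____
__X____
_XX___X
X_XX_XX
__X_XX_
X_XXXXX
XX_____
t=9: __X____
__XX___
_____XX
X______
_______
X_X____
X___XX_
t=10: _XX_X__
__XX___
______X
______X
_X_____
_X____X
___X__X
t=11: _X__X__
_XXX___
_______
X______
_______
__X____
_X_X_X_
t=12: XX__X__
_XXX___
_XX____
_______
_______
__X____
_X_XX__
t=13: X___X__
___X___
_X_X___
_______
_______
__XX___
XX_XX__
t=14: XXX_X__
__XXX__
__X____
_______
_______
_XXXX__
XX__X__
t=15: X___XX_
____X__
__X____
_______
__XX___
XXXXX__
____XX_
t=16: ___X__X
___XXX_
_______
__XX___
____X__
_X___X_
X_X____
t=17: __XX_XX
___XXX_
__X____
___X___
__XXX__
_X_____
XXX___X
t=18: _______
_____XX
__X____
____X__
__XXX__
_______
___X_XX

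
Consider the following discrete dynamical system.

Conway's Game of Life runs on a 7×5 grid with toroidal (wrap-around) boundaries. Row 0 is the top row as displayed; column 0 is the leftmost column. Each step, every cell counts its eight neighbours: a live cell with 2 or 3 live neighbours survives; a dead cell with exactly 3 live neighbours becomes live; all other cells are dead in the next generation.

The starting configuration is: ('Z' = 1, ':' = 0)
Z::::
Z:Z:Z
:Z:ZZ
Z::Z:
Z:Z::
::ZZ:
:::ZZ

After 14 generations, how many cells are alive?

11

step 0: Z::::
Z:Z:Z
:Z:ZZ
Z::Z:
Z:Z::
::ZZ:
:::ZZ
step 1: ZZ:::
::Z::
:Z:::
Z::Z:
::Z::
:ZZ::
::ZZZ
step 2: ZZ::Z
Z:Z::
:ZZ::
:ZZ::
::ZZ:
:Z:::
:::ZZ
step 3: :ZZ::
::ZZZ
Z::Z:
:::::
:::Z:
::::Z
:ZZZZ
step 4: :::::
Z:::Z
::ZZ:
::::Z
:::::
Z:::Z
:Z::Z
step 5: ::::Z
:::ZZ
Z::Z:
:::Z:
Z:::Z
Z:::Z
::::Z
step 6: Z:::Z
Z::Z:
::ZZ:
Z::Z:
Z::Z:
:::Z:
:::ZZ
step 7: Z::::
ZZZZ:
:ZZZ:
:Z:Z:
::ZZ:
::ZZ:
Z::Z:
step 8: Z::Z:
Z::Z:
:::::
:Z::Z
:Z::Z
:Z:::
:ZZZ:
step 9: Z::Z:
:::::
Z:::Z
:::::
:ZZ::
:Z:Z:
ZZ:ZZ
step 10: ZZZZ:
Z::::
:::::
ZZ:::
:ZZ::
:::Z:
:Z:Z:
step 11: Z::Z:
Z:Z:Z
ZZ:::
ZZZ::
ZZZ::
:Z:Z:
ZZ:Z:
step 12: :::Z:
::ZZ:
:::Z:
::::Z
:::ZZ
:::Z:
ZZ:Z:
step 13: :Z:Z:
::ZZZ
::ZZZ
::::Z
:::ZZ
Z::Z:
:::Z:
step 14: :::::
ZZ:::
Z:Z::
Z:Z::
Z::Z:
::ZZ:
:::Z:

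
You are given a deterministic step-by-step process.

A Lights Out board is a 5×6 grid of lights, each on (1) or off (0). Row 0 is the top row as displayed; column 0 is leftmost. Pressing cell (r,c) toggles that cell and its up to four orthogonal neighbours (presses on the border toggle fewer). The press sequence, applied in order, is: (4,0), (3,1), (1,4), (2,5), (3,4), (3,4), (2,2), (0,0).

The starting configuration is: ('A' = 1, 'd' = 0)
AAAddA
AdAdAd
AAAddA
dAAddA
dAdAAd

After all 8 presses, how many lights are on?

0) AAAddA
AdAdAd
AAAddA
dAAddA
dAdAAd
1) AAAddA
AdAdAd
AAAddA
AAAddA
AddAAd
2) AAAddA
AdAdAd
AdAddA
dddddA
AAdAAd
3) AAAdAA
AdAAdA
AdAdAA
dddddA
AAdAAd
4) AAAdAA
AdAAdd
AdAddd
dddddd
AAdAAd
5) AAAdAA
AdAAdd
AdAdAd
dddAAA
AAdAdd
6) AAAdAA
AdAAdd
AdAddd
dddddd
AAdAAd
7) AAAdAA
AddAdd
AAdAdd
ddAddd
AAdAAd
8) ddAdAA
dddAdd
AAdAdd
ddAddd
AAdAAd

12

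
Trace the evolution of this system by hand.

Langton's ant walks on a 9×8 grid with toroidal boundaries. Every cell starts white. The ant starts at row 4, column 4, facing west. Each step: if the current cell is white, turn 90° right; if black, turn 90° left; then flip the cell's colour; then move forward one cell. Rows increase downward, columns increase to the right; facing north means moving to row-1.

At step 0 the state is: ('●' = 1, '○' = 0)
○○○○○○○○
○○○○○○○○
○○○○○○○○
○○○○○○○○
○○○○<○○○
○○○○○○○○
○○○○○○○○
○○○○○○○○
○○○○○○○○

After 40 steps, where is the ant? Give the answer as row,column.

4,6

t=0: ○○○○○○○○
○○○○○○○○
○○○○○○○○
○○○○○○○○
○○○○<○○○
○○○○○○○○
○○○○○○○○
○○○○○○○○
○○○○○○○○
t=1: ○○○○○○○○
○○○○○○○○
○○○○○○○○
○○○○^○○○
○○○○●○○○
○○○○○○○○
○○○○○○○○
○○○○○○○○
○○○○○○○○
t=2: ○○○○○○○○
○○○○○○○○
○○○○○○○○
○○○○●>○○
○○○○●○○○
○○○○○○○○
○○○○○○○○
○○○○○○○○
○○○○○○○○
t=3: ○○○○○○○○
○○○○○○○○
○○○○○○○○
○○○○●●○○
○○○○●v○○
○○○○○○○○
○○○○○○○○
○○○○○○○○
○○○○○○○○
t=4: ○○○○○○○○
○○○○○○○○
○○○○○○○○
○○○○●●○○
○○○○<●○○
○○○○○○○○
○○○○○○○○
○○○○○○○○
○○○○○○○○
t=5: ○○○○○○○○
○○○○○○○○
○○○○○○○○
○○○○●●○○
○○○○○●○○
○○○○v○○○
○○○○○○○○
○○○○○○○○
○○○○○○○○
t=6: ○○○○○○○○
○○○○○○○○
○○○○○○○○
○○○○●●○○
○○○○○●○○
○○○<●○○○
○○○○○○○○
○○○○○○○○
○○○○○○○○
t=7: ○○○○○○○○
○○○○○○○○
○○○○○○○○
○○○○●●○○
○○○^○●○○
○○○●●○○○
○○○○○○○○
○○○○○○○○
○○○○○○○○
t=8: ○○○○○○○○
○○○○○○○○
○○○○○○○○
○○○○●●○○
○○○●>●○○
○○○●●○○○
○○○○○○○○
○○○○○○○○
○○○○○○○○
t=9: ○○○○○○○○
○○○○○○○○
○○○○○○○○
○○○○●●○○
○○○●●●○○
○○○●v○○○
○○○○○○○○
○○○○○○○○
○○○○○○○○
t=10: ○○○○○○○○
○○○○○○○○
○○○○○○○○
○○○○●●○○
○○○●●●○○
○○○●○>○○
○○○○○○○○
○○○○○○○○
○○○○○○○○
t=11: ○○○○○○○○
○○○○○○○○
○○○○○○○○
○○○○●●○○
○○○●●●○○
○○○●○●○○
○○○○○v○○
○○○○○○○○
○○○○○○○○
t=12: ○○○○○○○○
○○○○○○○○
○○○○○○○○
○○○○●●○○
○○○●●●○○
○○○●○●○○
○○○○<●○○
○○○○○○○○
○○○○○○○○
t=13: ○○○○○○○○
○○○○○○○○
○○○○○○○○
○○○○●●○○
○○○●●●○○
○○○●^●○○
○○○○●●○○
○○○○○○○○
○○○○○○○○
t=14: ○○○○○○○○
○○○○○○○○
○○○○○○○○
○○○○●●○○
○○○●●●○○
○○○●●>○○
○○○○●●○○
○○○○○○○○
○○○○○○○○
t=15: ○○○○○○○○
○○○○○○○○
○○○○○○○○
○○○○●●○○
○○○●●^○○
○○○●●○○○
○○○○●●○○
○○○○○○○○
○○○○○○○○
t=16: ○○○○○○○○
○○○○○○○○
○○○○○○○○
○○○○●●○○
○○○●<○○○
○○○●●○○○
○○○○●●○○
○○○○○○○○
○○○○○○○○
t=17: ○○○○○○○○
○○○○○○○○
○○○○○○○○
○○○○●●○○
○○○●○○○○
○○○●v○○○
○○○○●●○○
○○○○○○○○
○○○○○○○○
t=18: ○○○○○○○○
○○○○○○○○
○○○○○○○○
○○○○●●○○
○○○●○○○○
○○○●○>○○
○○○○●●○○
○○○○○○○○
○○○○○○○○
t=19: ○○○○○○○○
○○○○○○○○
○○○○○○○○
○○○○●●○○
○○○●○○○○
○○○●○●○○
○○○○●v○○
○○○○○○○○
○○○○○○○○
t=20: ○○○○○○○○
○○○○○○○○
○○○○○○○○
○○○○●●○○
○○○●○○○○
○○○●○●○○
○○○○●○>○
○○○○○○○○
○○○○○○○○
t=21: ○○○○○○○○
○○○○○○○○
○○○○○○○○
○○○○●●○○
○○○●○○○○
○○○●○●○○
○○○○●○●○
○○○○○○v○
○○○○○○○○
t=22: ○○○○○○○○
○○○○○○○○
○○○○○○○○
○○○○●●○○
○○○●○○○○
○○○●○●○○
○○○○●○●○
○○○○○<●○
○○○○○○○○
t=23: ○○○○○○○○
○○○○○○○○
○○○○○○○○
○○○○●●○○
○○○●○○○○
○○○●○●○○
○○○○●^●○
○○○○○●●○
○○○○○○○○
t=24: ○○○○○○○○
○○○○○○○○
○○○○○○○○
○○○○●●○○
○○○●○○○○
○○○●○●○○
○○○○●●>○
○○○○○●●○
○○○○○○○○
t=25: ○○○○○○○○
○○○○○○○○
○○○○○○○○
○○○○●●○○
○○○●○○○○
○○○●○●^○
○○○○●●○○
○○○○○●●○
○○○○○○○○
t=26: ○○○○○○○○
○○○○○○○○
○○○○○○○○
○○○○●●○○
○○○●○○○○
○○○●○●●>
○○○○●●○○
○○○○○●●○
○○○○○○○○
t=27: ○○○○○○○○
○○○○○○○○
○○○○○○○○
○○○○●●○○
○○○●○○○○
○○○●○●●●
○○○○●●○v
○○○○○●●○
○○○○○○○○
t=28: ○○○○○○○○
○○○○○○○○
○○○○○○○○
○○○○●●○○
○○○●○○○○
○○○●○●●●
○○○○●●<●
○○○○○●●○
○○○○○○○○
t=29: ○○○○○○○○
○○○○○○○○
○○○○○○○○
○○○○●●○○
○○○●○○○○
○○○●○●^●
○○○○●●●●
○○○○○●●○
○○○○○○○○
t=30: ○○○○○○○○
○○○○○○○○
○○○○○○○○
○○○○●●○○
○○○●○○○○
○○○●○<○●
○○○○●●●●
○○○○○●●○
○○○○○○○○
t=31: ○○○○○○○○
○○○○○○○○
○○○○○○○○
○○○○●●○○
○○○●○○○○
○○○●○○○●
○○○○●v●●
○○○○○●●○
○○○○○○○○
t=32: ○○○○○○○○
○○○○○○○○
○○○○○○○○
○○○○●●○○
○○○●○○○○
○○○●○○○●
○○○○●○>●
○○○○○●●○
○○○○○○○○
t=33: ○○○○○○○○
○○○○○○○○
○○○○○○○○
○○○○●●○○
○○○●○○○○
○○○●○○^●
○○○○●○○●
○○○○○●●○
○○○○○○○○
t=34: ○○○○○○○○
○○○○○○○○
○○○○○○○○
○○○○●●○○
○○○●○○○○
○○○●○○●>
○○○○●○○●
○○○○○●●○
○○○○○○○○
t=35: ○○○○○○○○
○○○○○○○○
○○○○○○○○
○○○○●●○○
○○○●○○○^
○○○●○○●○
○○○○●○○●
○○○○○●●○
○○○○○○○○
t=36: ○○○○○○○○
○○○○○○○○
○○○○○○○○
○○○○●●○○
>○○●○○○●
○○○●○○●○
○○○○●○○●
○○○○○●●○
○○○○○○○○
t=37: ○○○○○○○○
○○○○○○○○
○○○○○○○○
○○○○●●○○
●○○●○○○●
v○○●○○●○
○○○○●○○●
○○○○○●●○
○○○○○○○○
t=38: ○○○○○○○○
○○○○○○○○
○○○○○○○○
○○○○●●○○
●○○●○○○●
●○○●○○●<
○○○○●○○●
○○○○○●●○
○○○○○○○○
t=39: ○○○○○○○○
○○○○○○○○
○○○○○○○○
○○○○●●○○
●○○●○○○^
●○○●○○●●
○○○○●○○●
○○○○○●●○
○○○○○○○○
t=40: ○○○○○○○○
○○○○○○○○
○○○○○○○○
○○○○●●○○
●○○●○○<○
●○○●○○●●
○○○○●○○●
○○○○○●●○
○○○○○○○○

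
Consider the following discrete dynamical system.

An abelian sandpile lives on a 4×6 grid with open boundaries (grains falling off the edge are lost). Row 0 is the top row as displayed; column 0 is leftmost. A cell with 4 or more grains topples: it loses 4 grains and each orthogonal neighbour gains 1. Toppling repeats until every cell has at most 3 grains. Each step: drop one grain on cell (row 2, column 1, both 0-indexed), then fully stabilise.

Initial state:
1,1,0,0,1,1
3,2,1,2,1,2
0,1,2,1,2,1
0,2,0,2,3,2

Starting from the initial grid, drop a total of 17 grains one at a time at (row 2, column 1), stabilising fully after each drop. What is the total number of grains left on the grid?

43

[0] 1,1,0,0,1,1
3,2,1,2,1,2
0,1,2,1,2,1
0,2,0,2,3,2
[1] 1,1,0,0,1,1
3,2,1,2,1,2
0,2,2,1,2,1
0,2,0,2,3,2
[2] 1,1,0,0,1,1
3,2,1,2,1,2
0,3,2,1,2,1
0,2,0,2,3,2
[3] 1,1,0,0,1,1
3,3,1,2,1,2
1,0,3,1,2,1
0,3,0,2,3,2
[4] 1,1,0,0,1,1
3,3,1,2,1,2
1,1,3,1,2,1
0,3,0,2,3,2
[5] 1,1,0,0,1,1
3,3,1,2,1,2
1,2,3,1,2,1
0,3,0,2,3,2
[6] 1,1,0,0,1,1
3,3,1,2,1,2
1,3,3,1,2,1
0,3,0,2,3,2
[7] 2,2,0,0,1,1
0,1,3,2,1,2
3,3,0,2,2,1
1,0,2,2,3,2
[8] 2,2,0,0,1,1
1,2,3,2,1,2
0,1,1,2,2,1
2,1,2,2,3,2
[9] 2,2,0,0,1,1
1,2,3,2,1,2
0,2,1,2,2,1
2,1,2,2,3,2
[10] 2,2,0,0,1,1
1,2,3,2,1,2
0,3,1,2,2,1
2,1,2,2,3,2
[11] 2,2,0,0,1,1
1,3,3,2,1,2
1,0,2,2,2,1
2,2,2,2,3,2
[12] 2,2,0,0,1,1
1,3,3,2,1,2
1,1,2,2,2,1
2,2,2,2,3,2
[13] 2,2,0,0,1,1
1,3,3,2,1,2
1,2,2,2,2,1
2,2,2,2,3,2
[14] 2,2,0,0,1,1
1,3,3,2,1,2
1,3,2,2,2,1
2,2,2,2,3,2
[15] 2,3,1,0,1,1
2,1,1,3,1,2
2,2,0,3,2,1
2,3,3,2,3,2
[16] 2,3,1,0,1,1
2,1,1,3,1,2
2,3,0,3,2,1
2,3,3,2,3,2
[17] 2,3,1,0,1,1
2,2,1,3,1,2
3,1,2,3,2,1
3,1,0,3,3,2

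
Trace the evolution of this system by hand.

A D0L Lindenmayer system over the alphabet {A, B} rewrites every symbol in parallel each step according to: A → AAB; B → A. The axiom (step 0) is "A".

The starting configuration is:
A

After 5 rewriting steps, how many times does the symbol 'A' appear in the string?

70

k=0  A
k=1  AAB
k=2  AABAABA
k=3  AABAABAAABAABAAAB
k=4  AABAABAAABAABAAABAABAABAAABAABAAABAABAABA
k=5  AABAABAAABAABAAABAABAABAAABAABAAABAABAABAAABAABAAABAABAAABAABAABAAABAABAAABAABAABAAABAABAAABAABAAAB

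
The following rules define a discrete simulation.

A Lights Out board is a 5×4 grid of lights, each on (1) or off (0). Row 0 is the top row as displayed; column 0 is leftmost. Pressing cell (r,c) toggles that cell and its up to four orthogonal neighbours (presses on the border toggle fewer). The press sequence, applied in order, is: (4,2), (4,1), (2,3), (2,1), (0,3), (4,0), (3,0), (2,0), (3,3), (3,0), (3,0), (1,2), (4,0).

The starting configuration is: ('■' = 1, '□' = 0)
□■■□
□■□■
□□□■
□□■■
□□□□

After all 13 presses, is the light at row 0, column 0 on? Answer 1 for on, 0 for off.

0

[0] □■■□
□■□■
□□□■
□□■■
□□□□
[1] □■■□
□■□■
□□□■
□□□■
□■■■
[2] □■■□
□■□■
□□□■
□■□■
■□□■
[3] □■■□
□■□□
□□■□
□■□□
■□□■
[4] □■■□
□□□□
■■□□
□□□□
■□□■
[5] □■□■
□□□■
■■□□
□□□□
■□□■
[6] □■□■
□□□■
■■□□
■□□□
□■□■
[7] □■□■
□□□■
□■□□
□■□□
■■□■
[8] □■□■
■□□■
■□□□
■■□□
■■□■
[9] □■□■
■□□■
■□□■
■■■■
■■□□
[10] □■□■
■□□■
□□□■
□□■■
□■□□
[11] □■□■
■□□■
■□□■
■■■■
■■□□
[12] □■■■
■■■□
■□■■
■■■■
■■□□
[13] □■■■
■■■□
■□■■
□■■■
□□□□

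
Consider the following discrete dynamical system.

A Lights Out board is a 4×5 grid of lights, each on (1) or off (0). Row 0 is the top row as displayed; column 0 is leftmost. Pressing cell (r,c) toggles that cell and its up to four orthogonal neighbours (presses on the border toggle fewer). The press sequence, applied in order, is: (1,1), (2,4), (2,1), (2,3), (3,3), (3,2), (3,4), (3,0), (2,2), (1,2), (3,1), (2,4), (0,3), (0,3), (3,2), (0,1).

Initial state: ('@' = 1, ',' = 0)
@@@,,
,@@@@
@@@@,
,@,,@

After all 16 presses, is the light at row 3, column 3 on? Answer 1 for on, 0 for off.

step 0: @@@,,
,@@@@
@@@@,
,@,,@
step 1: @,@,,
@,,@@
@,@@,
,@,,@
step 2: @,@,,
@,,@,
@,@,@
,@,,,
step 3: @,@,,
@@,@,
,@,,@
,,,,,
step 4: @,@,,
@@,,,
,@@@,
,,,@,
step 5: @,@,,
@@,,,
,@@,,
,,@,@
step 6: @,@,,
@@,,,
,@,,,
,@,@@
step 7: @,@,,
@@,,,
,@,,@
,@,,,
step 8: @,@,,
@@,,,
@@,,@
@,,,,
step 9: @,@,,
@@@,,
@,@@@
@,@,,
step 10: @,,,,
@,,@,
@,,@@
@,@,,
step 11: @,,,,
@,,@,
@@,@@
,@,,,
step 12: @,,,,
@,,@@
@@,,,
,@,,@
step 13: @,@@@
@,,,@
@@,,,
,@,,@
step 14: @,,,,
@,,@@
@@,,,
,@,,@
step 15: @,,,,
@,,@@
@@@,,
,,@@@
step 16: ,@@,,
@@,@@
@@@,,
,,@@@

1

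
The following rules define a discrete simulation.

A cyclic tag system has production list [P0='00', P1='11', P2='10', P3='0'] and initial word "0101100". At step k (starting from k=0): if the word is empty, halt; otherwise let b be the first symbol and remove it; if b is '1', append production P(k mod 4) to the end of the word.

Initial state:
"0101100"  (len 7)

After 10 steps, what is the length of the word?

gen 0: "0101100"  (len 7)
gen 1: "101100"  (len 6)
gen 2: "0110011"  (len 7)
gen 3: "110011"  (len 6)
gen 4: "100110"  (len 6)
gen 5: "0011000"  (len 7)
gen 6: "011000"  (len 6)
gen 7: "11000"  (len 5)
gen 8: "10000"  (len 5)
gen 9: "000000"  (len 6)
gen 10: "00000"  (len 5)

5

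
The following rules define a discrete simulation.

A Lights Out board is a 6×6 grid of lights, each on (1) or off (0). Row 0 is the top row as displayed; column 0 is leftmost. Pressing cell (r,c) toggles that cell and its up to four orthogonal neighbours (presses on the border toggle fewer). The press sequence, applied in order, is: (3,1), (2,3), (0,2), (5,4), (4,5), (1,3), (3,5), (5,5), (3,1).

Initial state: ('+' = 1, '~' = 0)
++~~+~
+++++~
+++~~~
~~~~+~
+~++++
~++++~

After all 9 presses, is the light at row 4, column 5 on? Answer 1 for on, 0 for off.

[0] ++~~+~
+++++~
+++~~~
~~~~+~
+~++++
~++++~
[1] ++~~+~
+++++~
+~+~~~
+++~+~
++++++
~++++~
[2] ++~~+~
+++~+~
+~~++~
+++++~
++++++
~++++~
[3] +~+++~
++~~+~
+~~++~
+++++~
++++++
~++++~
[4] +~+++~
++~~+~
+~~++~
+++++~
++++~+
~++~~+
[5] +~+++~
++~~+~
+~~++~
++++++
+++++~
~++~~~
[6] +~+~+~
++++~~
+~~~+~
++++++
+++++~
~++~~~
[7] +~+~+~
++++~~
+~~~++
++++~~
++++++
~++~~~
[8] +~+~+~
++++~~
+~~~++
++++~~
+++++~
~++~++
[9] +~+~+~
++++~~
++~~++
~~~+~~
+~+++~
~++~++

0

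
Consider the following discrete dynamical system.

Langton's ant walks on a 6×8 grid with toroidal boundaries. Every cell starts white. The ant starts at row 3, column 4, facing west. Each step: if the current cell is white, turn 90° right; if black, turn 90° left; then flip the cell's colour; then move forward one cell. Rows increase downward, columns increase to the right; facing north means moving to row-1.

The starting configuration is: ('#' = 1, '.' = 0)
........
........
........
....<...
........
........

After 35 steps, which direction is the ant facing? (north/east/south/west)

north

gen 0: ........
........
........
....<...
........
........
gen 1: ........
........
....^...
....#...
........
........
gen 2: ........
........
....#>..
....#...
........
........
gen 3: ........
........
....##..
....#v..
........
........
gen 4: ........
........
....##..
....<#..
........
........
gen 5: ........
........
....##..
.....#..
....v...
........
gen 6: ........
........
....##..
.....#..
...<#...
........
gen 7: ........
........
....##..
...^.#..
...##...
........
gen 8: ........
........
....##..
...#>#..
...##...
........
gen 9: ........
........
....##..
...###..
...#v...
........
gen 10: ........
........
....##..
...###..
...#.>..
........
gen 11: ........
........
....##..
...###..
...#.#..
.....v..
gen 12: ........
........
....##..
...###..
...#.#..
....<#..
gen 13: ........
........
....##..
...###..
...#^#..
....##..
gen 14: ........
........
....##..
...###..
...##>..
....##..
gen 15: ........
........
....##..
...##^..
...##...
....##..
gen 16: ........
........
....##..
...#<...
...##...
....##..
gen 17: ........
........
....##..
...#....
...#v...
....##..
gen 18: ........
........
....##..
...#....
...#.>..
....##..
gen 19: ........
........
....##..
...#....
...#.#..
....#v..
gen 20: ........
........
....##..
...#....
...#.#..
....#.>.
gen 21: ......v.
........
....##..
...#....
...#.#..
....#.#.
gen 22: .....<#.
........
....##..
...#....
...#.#..
....#.#.
gen 23: .....##.
........
....##..
...#....
...#.#..
....#^#.
gen 24: .....##.
........
....##..
...#....
...#.#..
....##>.
gen 25: .....##.
........
....##..
...#....
...#.#^.
....##..
gen 26: .....##.
........
....##..
...#....
...#.##>
....##..
gen 27: .....##.
........
....##..
...#....
...#.###
....##.v
gen 28: .....##.
........
....##..
...#....
...#.###
....##<#
gen 29: .....##.
........
....##..
...#....
...#.#^#
....####
gen 30: .....##.
........
....##..
...#....
...#.<.#
....####
gen 31: .....##.
........
....##..
...#....
...#...#
....#v##
gen 32: .....##.
........
....##..
...#....
...#...#
....#.>#
gen 33: .....##.
........
....##..
...#....
...#..^#
....#..#
gen 34: .....##.
........
....##..
...#....
...#..#>
....#..#
gen 35: .....##.
........
....##..
...#...^
...#..#.
....#..#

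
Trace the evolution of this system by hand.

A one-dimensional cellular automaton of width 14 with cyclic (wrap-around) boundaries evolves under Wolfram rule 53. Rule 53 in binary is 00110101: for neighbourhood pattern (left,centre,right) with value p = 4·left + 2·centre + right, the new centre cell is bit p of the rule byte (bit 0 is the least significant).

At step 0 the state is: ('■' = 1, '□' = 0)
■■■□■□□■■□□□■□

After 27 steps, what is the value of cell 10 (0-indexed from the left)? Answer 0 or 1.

1

step 0: ■■■□■□□■■□□□■□
step 1: □□□■■■□□□■■□■■
step 2: ■■□□□□■■□□□■□□
step 3: □□■■■□□□■■□■■□
step 4: ■□□□□■■□□□■□□■
step 5: □■■■□□□■■□■■□□
step 6: □□□□■■□□□■□□■■
step 7: ■■■□□□■■□■■□□□
step 8: □□□■■□□□■□□■■□
step 9: ■■□□□■■□■■□□□■
step 10: □□■■□□□■□□■■□□
step 11: ■□□□■■□■■□□□■■
step 12: □■■□□□■□□■■□□□
step 13: □□□■■□■■□□□■■■
step 14: ■■□□□■□□■■□□□□
step 15: □□■■□■■□□□■■■□
step 16: ■□□□■□□■■□□□□■
step 17: □■■□■■□□□■■■□□
step 18: □□□■□□■■□□□□■■
step 19: ■■□■■□□□■■■□□□
step 20: □□■□□■■□□□□■■□
step 21: ■□■■□□□■■■□□□■
step 22: □■□□■■□□□□■■□□
step 23: □■■□□□■■■□□□■■
step 24: ■□□■■□□□□■■□□□
step 25: ■■□□□■■■□□□■■□
step 26: □□■■□□□□■■□□□■
step 27: ■□□□■■■□□□■■□■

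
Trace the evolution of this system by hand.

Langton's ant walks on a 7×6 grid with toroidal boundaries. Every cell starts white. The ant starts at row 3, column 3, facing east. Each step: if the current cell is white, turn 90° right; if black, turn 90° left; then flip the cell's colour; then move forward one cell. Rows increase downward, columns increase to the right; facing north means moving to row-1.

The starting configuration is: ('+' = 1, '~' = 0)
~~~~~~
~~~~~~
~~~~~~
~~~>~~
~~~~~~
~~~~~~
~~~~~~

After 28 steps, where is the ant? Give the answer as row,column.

step 0: ~~~~~~
~~~~~~
~~~~~~
~~~>~~
~~~~~~
~~~~~~
~~~~~~
step 1: ~~~~~~
~~~~~~
~~~~~~
~~~+~~
~~~v~~
~~~~~~
~~~~~~
step 2: ~~~~~~
~~~~~~
~~~~~~
~~~+~~
~~<+~~
~~~~~~
~~~~~~
step 3: ~~~~~~
~~~~~~
~~~~~~
~~^+~~
~~++~~
~~~~~~
~~~~~~
step 4: ~~~~~~
~~~~~~
~~~~~~
~~+>~~
~~++~~
~~~~~~
~~~~~~
step 5: ~~~~~~
~~~~~~
~~~^~~
~~+~~~
~~++~~
~~~~~~
~~~~~~
step 6: ~~~~~~
~~~~~~
~~~+>~
~~+~~~
~~++~~
~~~~~~
~~~~~~
step 7: ~~~~~~
~~~~~~
~~~++~
~~+~v~
~~++~~
~~~~~~
~~~~~~
step 8: ~~~~~~
~~~~~~
~~~++~
~~+<+~
~~++~~
~~~~~~
~~~~~~
step 9: ~~~~~~
~~~~~~
~~~^+~
~~+++~
~~++~~
~~~~~~
~~~~~~
step 10: ~~~~~~
~~~~~~
~~<~+~
~~+++~
~~++~~
~~~~~~
~~~~~~
step 11: ~~~~~~
~~^~~~
~~+~+~
~~+++~
~~++~~
~~~~~~
~~~~~~
step 12: ~~~~~~
~~+>~~
~~+~+~
~~+++~
~~++~~
~~~~~~
~~~~~~
step 13: ~~~~~~
~~++~~
~~+v+~
~~+++~
~~++~~
~~~~~~
~~~~~~
step 14: ~~~~~~
~~++~~
~~<++~
~~+++~
~~++~~
~~~~~~
~~~~~~
step 15: ~~~~~~
~~++~~
~~~++~
~~v++~
~~++~~
~~~~~~
~~~~~~
step 16: ~~~~~~
~~++~~
~~~++~
~~~>+~
~~++~~
~~~~~~
~~~~~~
step 17: ~~~~~~
~~++~~
~~~^+~
~~~~+~
~~++~~
~~~~~~
~~~~~~
step 18: ~~~~~~
~~++~~
~~<~+~
~~~~+~
~~++~~
~~~~~~
~~~~~~
step 19: ~~~~~~
~~^+~~
~~+~+~
~~~~+~
~~++~~
~~~~~~
~~~~~~
step 20: ~~~~~~
~<~+~~
~~+~+~
~~~~+~
~~++~~
~~~~~~
~~~~~~
step 21: ~^~~~~
~+~+~~
~~+~+~
~~~~+~
~~++~~
~~~~~~
~~~~~~
step 22: ~+>~~~
~+~+~~
~~+~+~
~~~~+~
~~++~~
~~~~~~
~~~~~~
step 23: ~++~~~
~+v+~~
~~+~+~
~~~~+~
~~++~~
~~~~~~
~~~~~~
step 24: ~++~~~
~<++~~
~~+~+~
~~~~+~
~~++~~
~~~~~~
~~~~~~
step 25: ~++~~~
~~++~~
~v+~+~
~~~~+~
~~++~~
~~~~~~
~~~~~~
step 26: ~++~~~
~~++~~
<++~+~
~~~~+~
~~++~~
~~~~~~
~~~~~~
step 27: ~++~~~
^~++~~
+++~+~
~~~~+~
~~++~~
~~~~~~
~~~~~~
step 28: ~++~~~
+>++~~
+++~+~
~~~~+~
~~++~~
~~~~~~
~~~~~~

1,1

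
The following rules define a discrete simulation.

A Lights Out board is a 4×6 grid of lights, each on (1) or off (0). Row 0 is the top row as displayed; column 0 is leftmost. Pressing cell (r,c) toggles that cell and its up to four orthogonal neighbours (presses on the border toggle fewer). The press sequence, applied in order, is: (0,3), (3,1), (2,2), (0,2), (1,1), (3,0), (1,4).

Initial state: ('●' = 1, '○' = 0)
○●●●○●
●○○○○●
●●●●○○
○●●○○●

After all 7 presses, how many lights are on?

0) ○●●●○●
●○○○○●
●●●●○○
○●●○○●
1) ○●○○●●
●○○●○●
●●●●○○
○●●○○●
2) ○●○○●●
●○○●○●
●○●●○○
●○○○○●
3) ○●○○●●
●○●●○●
●●○○○○
●○●○○●
4) ○○●●●●
●○○●○●
●●○○○○
●○●○○●
5) ○●●●●●
○●●●○●
●○○○○○
●○●○○●
6) ○●●●●●
○●●●○●
○○○○○○
○●●○○●
7) ○●●●○●
○●●○●○
○○○○●○
○●●○○●

11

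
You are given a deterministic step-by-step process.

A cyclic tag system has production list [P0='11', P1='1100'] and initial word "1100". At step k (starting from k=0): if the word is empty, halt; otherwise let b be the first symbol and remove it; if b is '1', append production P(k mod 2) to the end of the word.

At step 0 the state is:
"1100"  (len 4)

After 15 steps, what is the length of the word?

19

0) "1100"  (len 4)
1) "10011"  (len 5)
2) "00111100"  (len 8)
3) "0111100"  (len 7)
4) "111100"  (len 6)
5) "1110011"  (len 7)
6) "1100111100"  (len 10)
7) "10011110011"  (len 11)
8) "00111100111100"  (len 14)
9) "0111100111100"  (len 13)
10) "111100111100"  (len 12)
11) "1110011110011"  (len 13)
12) "1100111100111100"  (len 16)
13) "10011110011110011"  (len 17)
14) "00111100111100111100"  (len 20)
15) "0111100111100111100"  (len 19)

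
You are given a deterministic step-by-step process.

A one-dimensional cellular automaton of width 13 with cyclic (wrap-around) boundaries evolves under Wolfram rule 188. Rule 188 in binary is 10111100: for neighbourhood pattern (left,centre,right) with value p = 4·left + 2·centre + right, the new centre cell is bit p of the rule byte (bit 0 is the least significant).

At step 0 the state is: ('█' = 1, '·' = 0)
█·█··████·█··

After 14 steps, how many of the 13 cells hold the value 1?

10

0) █·█··████·█··
1) ████·███·███·
2) ███·███·███·█
3) ██·███·███·██
4) █·███·███·███
5) ·███·███·████
6) ███·███·████·
7) ██·███·████·█
8) █·███·████·██
9) ·███·████·███
10) ███·████·███·
11) ██·████·███·█
12) █·████·███·██
13) ·████·███·███
14) ████·███·███·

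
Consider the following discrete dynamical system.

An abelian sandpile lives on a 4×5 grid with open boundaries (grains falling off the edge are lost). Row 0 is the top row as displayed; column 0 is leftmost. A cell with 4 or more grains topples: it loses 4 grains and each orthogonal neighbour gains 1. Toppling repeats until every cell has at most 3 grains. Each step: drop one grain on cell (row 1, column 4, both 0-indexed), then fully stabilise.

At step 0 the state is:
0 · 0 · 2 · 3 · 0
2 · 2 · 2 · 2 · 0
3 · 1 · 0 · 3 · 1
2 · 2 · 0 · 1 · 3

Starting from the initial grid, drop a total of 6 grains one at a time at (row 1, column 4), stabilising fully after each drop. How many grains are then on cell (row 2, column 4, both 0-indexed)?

2

k=0  0 · 0 · 2 · 3 · 0
2 · 2 · 2 · 2 · 0
3 · 1 · 0 · 3 · 1
2 · 2 · 0 · 1 · 3
k=1  0 · 0 · 2 · 3 · 0
2 · 2 · 2 · 2 · 1
3 · 1 · 0 · 3 · 1
2 · 2 · 0 · 1 · 3
k=2  0 · 0 · 2 · 3 · 0
2 · 2 · 2 · 2 · 2
3 · 1 · 0 · 3 · 1
2 · 2 · 0 · 1 · 3
k=3  0 · 0 · 2 · 3 · 0
2 · 2 · 2 · 2 · 3
3 · 1 · 0 · 3 · 1
2 · 2 · 0 · 1 · 3
k=4  0 · 0 · 2 · 3 · 1
2 · 2 · 2 · 3 · 0
3 · 1 · 0 · 3 · 2
2 · 2 · 0 · 1 · 3
k=5  0 · 0 · 2 · 3 · 1
2 · 2 · 2 · 3 · 1
3 · 1 · 0 · 3 · 2
2 · 2 · 0 · 1 · 3
k=6  0 · 0 · 2 · 3 · 1
2 · 2 · 2 · 3 · 2
3 · 1 · 0 · 3 · 2
2 · 2 · 0 · 1 · 3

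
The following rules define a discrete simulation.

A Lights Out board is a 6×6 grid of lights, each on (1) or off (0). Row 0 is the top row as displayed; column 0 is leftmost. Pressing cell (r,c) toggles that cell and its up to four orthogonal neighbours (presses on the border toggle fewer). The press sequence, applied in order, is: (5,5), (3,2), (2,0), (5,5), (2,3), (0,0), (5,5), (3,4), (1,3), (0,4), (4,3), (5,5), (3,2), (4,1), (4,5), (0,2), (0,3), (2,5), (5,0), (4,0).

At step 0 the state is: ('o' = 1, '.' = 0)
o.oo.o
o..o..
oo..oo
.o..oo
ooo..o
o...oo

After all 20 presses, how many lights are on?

13

step 0: o.oo.o
o..o..
oo..oo
.o..oo
ooo..o
o...oo
step 1: o.oo.o
o..o..
oo..oo
.o..oo
ooo...
o.....
step 2: o.oo.o
o..o..
ooo.oo
..oooo
oo....
o.....
step 3: o.oo.o
...o..
..o.oo
o.oooo
oo....
o.....
step 4: o.oo.o
...o..
..o.oo
o.oooo
oo...o
o...oo
step 5: o.oo.o
......
...o.o
o.o.oo
oo...o
o...oo
step 6: .ooo.o
o.....
...o.o
o.o.oo
oo...o
o...oo
step 7: .ooo.o
o.....
...o.o
o.o.oo
oo....
o.....
step 8: .ooo.o
o.....
...ooo
o.oo..
oo..o.
o.....
step 9: .oo..o
o.ooo.
....oo
o.oo..
oo..o.
o.....
step 10: .oooo.
o.oo..
....oo
o.oo..
oo..o.
o.....
step 11: .oooo.
o.oo..
....oo
o.o...
oooo..
o..o..
step 12: .oooo.
o.oo..
....oo
o.o...
oooo.o
o..ooo
step 13: .oooo.
o.oo..
..o.oo
oo.o..
oo.o.o
o..ooo
step 14: .oooo.
o.oo..
..o.oo
o..o..
..oo.o
oo.ooo
step 15: .oooo.
o.oo..
..o.oo
o..o.o
..ooo.
oo.oo.
step 16: ....o.
o..o..
..o.oo
o..o.o
..ooo.
oo.oo.
step 17: ..oo..
o.....
..o.oo
o..o.o
..ooo.
oo.oo.
step 18: ..oo..
o....o
..o...
o..o..
..ooo.
oo.oo.
step 19: ..oo..
o....o
..o...
o..o..
o.ooo.
...oo.
step 20: ..oo..
o....o
..o...
...o..
.oooo.
o..oo.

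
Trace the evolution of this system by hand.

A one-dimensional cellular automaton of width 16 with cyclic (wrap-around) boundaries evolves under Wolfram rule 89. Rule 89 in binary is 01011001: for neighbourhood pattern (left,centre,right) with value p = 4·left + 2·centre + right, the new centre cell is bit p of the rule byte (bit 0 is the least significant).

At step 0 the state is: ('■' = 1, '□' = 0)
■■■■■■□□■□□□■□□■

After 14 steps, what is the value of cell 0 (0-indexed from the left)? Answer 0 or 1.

step 0: ■■■■■■□□■□□□■□□■
step 1: □□□□□■■□□■■□□■□■
step 2: ■■■■□■■■□■■■□□□□
step 3: ■□□■□■□■□■□■■■■□
step 4: □■□□□□□□□□□■□□■□
step 5: □□■■■■■■■■□□■□□■
step 6: ■□■□□□□□□■■□□■□□
step 7: □□□■■■■■□■■■□□■□
step 8: ■■□■□□□■□■□■■□□■
step 9: □■□□■■□□□□□■■■□■
step 10: □□■□■■■■■■□■□■□□
step 11: ■□□□■□□□□■□□□□■■
step 12: ■■■□□■■■□□■■■□■□
step 13: ■□■■□■□■■□■□■□□□
step 14: □□■■□□□■■□□□□■■□

0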